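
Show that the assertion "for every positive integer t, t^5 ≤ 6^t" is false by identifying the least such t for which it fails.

t = 3

Check each positive integer t in order until t^5 > 6^t.
t = 1: t^5 = 1 and 6^t = 6, so 1 ≤ 6.
t = 2: t^5 = 32 and 6^t = 36, so 32 ≤ 36.
t = 3: t^5 = 243 and 6^t = 216, so 243 > 216.
Thus t = 3 disproves the claim, and no smaller t works.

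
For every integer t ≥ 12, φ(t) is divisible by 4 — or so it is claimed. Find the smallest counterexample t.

t = 12: φ(12) = 4; 4 mod 4 = 0.
t = 13: φ(13) = 12; 12 mod 4 = 0.
t = 14: φ(14) = 6; 6 mod 4 = 2.

t = 14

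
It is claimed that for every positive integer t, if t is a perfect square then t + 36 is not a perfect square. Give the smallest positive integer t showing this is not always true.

Check each positive integer t in order until t is a perfect square but t + 36 is a perfect square.
The first 7 eligible values, up to t = 49, all satisfy the conclusion.
t = 64: 64 = 8² and 64 + 36 = 100 = 10².
So t = 64 is the smallest counterexample.

t = 64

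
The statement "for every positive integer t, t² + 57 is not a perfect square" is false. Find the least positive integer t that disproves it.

A counterexample is any positive integer t such that t² + 57 is a perfect square; we check each in order.
t = 1: 1² + 57 = 58, not a perfect square.
t = 2: 2² + 57 = 61, not a perfect square.
t = 3: 3² + 57 = 66, not a perfect square.
t = 4: 4² + 57 = 73, not a perfect square.
t = 5: 5² + 57 = 82, not a perfect square.
t = 6: 6² + 57 = 93, not a perfect square.
t = 7: 7² + 57 = 106, not a perfect square.
t = 8: 8² + 57 = 121 = 11², a perfect square.
Hence t = 8 is a counterexample.

t = 8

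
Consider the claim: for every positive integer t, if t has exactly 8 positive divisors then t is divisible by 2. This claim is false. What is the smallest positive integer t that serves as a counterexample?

t = 105

For t = 24, 30, 40, 42, …, 88, 102, 104 the conclusion holds.
t = 105: τ(105) = 8; 105 mod 2 = 1.
Thus t = 105 disproves the claim, and no smaller t works.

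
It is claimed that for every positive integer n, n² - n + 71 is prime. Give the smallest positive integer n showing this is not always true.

We need the least positive integer n for which n² - n + 71 is not prime.
For n = 1, 2 the conclusion holds.
n = 3: n² - n + 71 = 77 = 7 × 11, composite.

n = 3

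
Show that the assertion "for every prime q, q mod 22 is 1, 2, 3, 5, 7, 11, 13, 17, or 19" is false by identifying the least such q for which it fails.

q = 31

For q = 2, 3, 5, 7, 11, 13, 17, 19, 23, 29 the conclusion holds.
q = 31: 31 mod 22 = 9 — not in {1, 2, 3, 5, 7, 11, 13, 17, 19}.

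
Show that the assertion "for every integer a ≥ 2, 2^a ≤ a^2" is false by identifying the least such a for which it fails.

Check each integer a ≥ 2 in order until 2^a > a^2.
For a = 2, 3, 4 the conclusion holds.
a = 5: 2^a = 32 and a^2 = 25, so 32 > 25.

a = 5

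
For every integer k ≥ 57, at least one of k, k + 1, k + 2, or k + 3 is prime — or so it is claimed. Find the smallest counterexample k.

Check each integer k ≥ 57 in order until k, k + 1, k + 2, k + 3 are all composite.
The first 5 eligible values, up to k = 61, all satisfy the conclusion.
k = 62: 62 = 2 × 31; 63 = 3 × 21; 64 = 2 × 32; 65 = 5 × 13 — all composite.
So k = 62 is the smallest counterexample.

k = 62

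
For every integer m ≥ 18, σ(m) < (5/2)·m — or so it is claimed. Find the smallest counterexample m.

m = 24

Check each integer m ≥ 18 in order until the claim fails.
For m = 18, 19, 20, 21, 22, 23 the conclusion holds.
m = 24: σ(24) = 60; 60 ≥ 60.
So m = 24 is the smallest counterexample.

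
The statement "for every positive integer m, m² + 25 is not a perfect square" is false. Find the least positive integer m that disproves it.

m = 12

Check each positive integer m in order until m² + 25 is a perfect square.
For m = 1, 2, 3, 4, …, 9, 10, 11 the conclusion holds.
m = 12: 12² + 25 = 169 = 13², a perfect square.
So m = 12 is the smallest counterexample.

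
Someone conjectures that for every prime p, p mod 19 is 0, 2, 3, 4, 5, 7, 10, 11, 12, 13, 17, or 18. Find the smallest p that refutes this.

p = 47

We need the least prime p for which the claim fails.
The first 14 eligible values, up to p = 43, all satisfy the conclusion.
p = 47: 47 mod 19 = 9 — not in {0, 2, 3, 4, 5, 7, 10, 11, 12, 13, 17, 18}.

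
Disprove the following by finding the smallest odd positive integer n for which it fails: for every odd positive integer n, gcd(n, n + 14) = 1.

n = 7

n = 1: gcd(1, 15) = 1.
n = 3: gcd(3, 17) = 1.
n = 5: gcd(5, 19) = 1.
n = 7: gcd(7, 21) = 7.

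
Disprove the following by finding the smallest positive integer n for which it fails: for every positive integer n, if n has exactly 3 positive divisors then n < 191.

We need the least positive integer n for which n has exactly 3 positive divisors but the claim fails.
For n = 4, 9, 25, 49, 121, 169 the conclusion holds.
n = 289: τ(289) = 3; 289 ≥ 191.

n = 289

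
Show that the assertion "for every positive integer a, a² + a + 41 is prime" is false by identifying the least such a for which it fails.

a = 40

A counterexample is any positive integer a such that a² + a + 41 is not prime; we check each in order.
For a = 1, 2, 3, 4, …, 37, 38, 39 the conclusion holds.
a = 40: a² + a + 41 = 1681 = 41 × 41, composite.
So a = 40 is the smallest counterexample.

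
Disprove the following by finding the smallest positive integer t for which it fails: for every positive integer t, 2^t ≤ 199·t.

We need the least positive integer t for which 2^t > 199·t.
For t = 1, 2, 3, 4, …, 9, 10, 11 the conclusion holds.
t = 12: 2^t = 4096 and 199·t = 2388, so 4096 > 2388.

t = 12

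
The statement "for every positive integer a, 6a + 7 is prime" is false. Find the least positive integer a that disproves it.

a = 3

We need the least positive integer a for which 6a + 7 is not prime.
For a = 1, 2 the conclusion holds.
a = 3: 6a + 7 = 25 = 5 × 5, composite.
So a = 3 is the smallest counterexample.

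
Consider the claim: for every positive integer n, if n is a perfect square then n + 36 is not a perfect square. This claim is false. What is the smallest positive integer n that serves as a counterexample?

Check each positive integer n in order until n is a perfect square but n + 36 is a perfect square.
For n = 1, 4, 9, 16, 25, 36, 49 the conclusion holds.
n = 64: 64 = 8² and 64 + 36 = 100 = 10².
Hence n = 64 is a counterexample.

n = 64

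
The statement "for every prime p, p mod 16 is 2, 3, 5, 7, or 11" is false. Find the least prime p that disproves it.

p = 13

Check each prime p in order until the claim fails.
For p = 2, 3, 5, 7, 11 the conclusion holds.
p = 13: 13 mod 16 = 13 — not in {2, 3, 5, 7, 11}.
Hence p = 13 is a counterexample.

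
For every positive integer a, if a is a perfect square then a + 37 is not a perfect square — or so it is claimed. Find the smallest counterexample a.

A counterexample is any positive integer a such that a is a perfect square but a + 37 is a perfect square; we check each in order.
The first 17 eligible values, up to a = 289, all satisfy the conclusion.
a = 324: 324 = 18² and 324 + 37 = 361 = 19².
Hence a = 324 is a counterexample.

a = 324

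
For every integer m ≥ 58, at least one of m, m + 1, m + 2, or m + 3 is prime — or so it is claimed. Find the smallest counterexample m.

Check each integer m ≥ 58 in order until m, m + 1, m + 2, m + 3 are all composite.
The first 4 eligible values, up to m = 61, all satisfy the conclusion.
m = 62: 62 = 2 × 31; 63 = 3 × 21; 64 = 2 × 32; 65 = 5 × 13 — all composite.
So m = 62 is the smallest counterexample.

m = 62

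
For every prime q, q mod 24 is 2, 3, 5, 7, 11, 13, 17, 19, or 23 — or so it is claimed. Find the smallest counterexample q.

We need the least prime q for which the claim fails.
For q = 2, 3, 5, 7, …, 61, 67, 71 the conclusion holds.
q = 73: 73 mod 24 = 1 — not in {2, 3, 5, 7, 11, 13, 17, 19, 23}.
So q = 73 is the smallest counterexample.

q = 73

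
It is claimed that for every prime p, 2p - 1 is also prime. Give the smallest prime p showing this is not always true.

p = 5

p = 2: 2p - 1 = 3, prime.
p = 3: 2p - 1 = 5, prime.
p = 5: 2p - 1 = 9 = 3 × 3, not prime.
Hence p = 5 is a counterexample.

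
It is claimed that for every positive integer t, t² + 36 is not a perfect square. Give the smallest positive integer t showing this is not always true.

A counterexample is any positive integer t such that t² + 36 is a perfect square; we check each in order.
For t = 1, 2, 3, 4, 5, 6, 7 the conclusion holds.
t = 8: 8² + 36 = 100 = 10², a perfect square.
Thus t = 8 disproves the claim, and no smaller t works.

t = 8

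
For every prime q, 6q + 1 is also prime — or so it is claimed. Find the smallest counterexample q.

q = 19

We need the least prime q for which 6q + 1 is not prime.
q = 2: 6q + 1 = 13, prime.
q = 3: 6q + 1 = 19, prime.
q = 5: 6q + 1 = 31, prime.
q = 7: 6q + 1 = 43, prime.
q = 11: 6q + 1 = 67, prime.
q = 13: 6q + 1 = 79, prime.
q = 17: 6q + 1 = 103, prime.
q = 19: 6q + 1 = 115 = 5 × 23, not prime.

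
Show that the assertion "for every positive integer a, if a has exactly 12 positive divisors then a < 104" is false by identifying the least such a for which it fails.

A counterexample is any positive integer a such that a has exactly 12 positive divisors but the claim fails; we check each in order.
The first 5 eligible values, up to a = 96, all satisfy the conclusion.
a = 108: τ(108) = 12; 108 ≥ 104.
Hence a = 108 is a counterexample.

a = 108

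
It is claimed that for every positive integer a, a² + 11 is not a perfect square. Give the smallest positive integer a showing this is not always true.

We need the least positive integer a for which a² + 11 is a perfect square.
For a = 1, 2, 3, 4 the conclusion holds.
a = 5: 5² + 11 = 36 = 6², a perfect square.

a = 5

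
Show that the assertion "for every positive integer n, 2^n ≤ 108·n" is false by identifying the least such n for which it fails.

For n = 1, 2, 3, 4, 5, 6, 7, 8, 9, 10 the conclusion holds.
n = 11: 2^n = 2048 and 108·n = 1188, so 2048 > 1188.
Hence n = 11 is a counterexample.

n = 11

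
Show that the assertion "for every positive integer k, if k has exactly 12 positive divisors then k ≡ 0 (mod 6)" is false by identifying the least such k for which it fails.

k = 140

k = 60: τ(60) = 12; 60 ≡ 0 (mod 6).
k = 72: τ(72) = 12; 72 ≡ 0 (mod 6).
k = 84: τ(84) = 12; 84 ≡ 0 (mod 6).
k = 90: τ(90) = 12; 90 ≡ 0 (mod 6).
k = 96: τ(96) = 12; 96 ≡ 0 (mod 6).
k = 108: τ(108) = 12; 108 ≡ 0 (mod 6).
k = 126: τ(126) = 12; 126 ≡ 0 (mod 6).
k = 132: τ(132) = 12; 132 ≡ 0 (mod 6).
k = 140: τ(140) = 12; 140 ≡ 2 (mod 6).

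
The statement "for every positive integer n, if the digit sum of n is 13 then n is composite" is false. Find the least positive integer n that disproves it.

Check each positive integer n in order until the digit sum of n is 13 but n is prime.
n = 49: digit sum 13; 49 is composite.
n = 58: digit sum 13; 58 is composite.
n = 67: digit sum 13; 67 is prime, not composite.
Thus n = 67 disproves the claim, and no smaller n works.

n = 67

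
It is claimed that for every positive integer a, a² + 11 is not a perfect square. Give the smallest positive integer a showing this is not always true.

a = 5

Check each positive integer a in order until a² + 11 is a perfect square.
The first 4 eligible values, up to a = 4, all satisfy the conclusion.
a = 5: 5² + 11 = 36 = 6², a perfect square.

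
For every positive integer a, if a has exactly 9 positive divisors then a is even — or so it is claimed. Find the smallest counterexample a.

a = 225

We need the least positive integer a for which a has exactly 9 positive divisors but a is odd.
a = 36: divisors of 36: 9 divisors; 36 is even.
a = 100: divisors of 100: 9 divisors; 100 is even.
a = 196: divisors of 196: 9 divisors; 196 is even.
a = 225: divisors of 225: 9 divisors; 225 is odd.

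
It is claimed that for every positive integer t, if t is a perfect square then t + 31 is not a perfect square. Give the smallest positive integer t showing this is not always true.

For t = 1, 4, 9, 16, …, 144, 169, 196 the conclusion holds.
t = 225: 225 = 15² and 225 + 31 = 256 = 16².
So t = 225 is the smallest counterexample.

t = 225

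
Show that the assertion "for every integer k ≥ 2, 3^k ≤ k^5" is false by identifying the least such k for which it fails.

k = 11

We need the least integer k ≥ 2 for which 3^k > k^5.
For k = 2, 3, 4, 5, 6, 7, 8, 9, 10 the conclusion holds.
k = 11: 3^k = 177147 and k^5 = 161051, so 177147 > 161051.
Hence k = 11 is a counterexample.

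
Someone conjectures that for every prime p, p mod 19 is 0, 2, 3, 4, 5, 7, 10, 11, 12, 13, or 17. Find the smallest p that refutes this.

p = 37

For p = 2, 3, 5, 7, …, 23, 29, 31 the conclusion holds.
p = 37: 37 mod 19 = 18 — not in {0, 2, 3, 4, 5, 7, 10, 11, 12, 13, 17}.
Hence p = 37 is a counterexample.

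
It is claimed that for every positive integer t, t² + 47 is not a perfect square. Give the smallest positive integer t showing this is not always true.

t = 23

For t = 1, 2, 3, 4, …, 20, 21, 22 the conclusion holds.
t = 23: 23² + 47 = 576 = 24², a perfect square.
So t = 23 is the smallest counterexample.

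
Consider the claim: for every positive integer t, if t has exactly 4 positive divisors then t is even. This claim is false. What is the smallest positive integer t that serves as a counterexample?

t = 6: divisors of 6: 1, 2, 3, 6; 6 is even.
t = 8: divisors of 8: 1, 2, 4, 8; 8 is even.
t = 10: divisors of 10: 1, 2, 5, 10; 10 is even.
t = 14: divisors of 14: 1, 2, 7, 14; 14 is even.
t = 15: divisors of 15: 1, 3, 5, 15; 15 is odd.

t = 15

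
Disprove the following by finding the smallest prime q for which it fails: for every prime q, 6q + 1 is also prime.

q = 19

We need the least prime q for which 6q + 1 is not prime.
The first 7 eligible values, up to q = 17, all satisfy the conclusion.
q = 19: 6q + 1 = 115 = 5 × 23, not prime.
Thus q = 19 disproves the claim, and no smaller q works.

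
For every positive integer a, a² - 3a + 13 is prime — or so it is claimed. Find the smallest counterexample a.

a = 12

We need the least positive integer a for which a² - 3a + 13 is not prime.
For a = 1, 2, 3, 4, …, 9, 10, 11 the conclusion holds.
a = 12: a² - 3a + 13 = 121 = 11 × 11, composite.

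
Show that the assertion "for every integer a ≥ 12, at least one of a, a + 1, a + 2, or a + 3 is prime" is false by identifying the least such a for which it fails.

Check each integer a ≥ 12 in order until a, a + 1, a + 2, a + 3 are all composite.
The first 12 eligible values, up to a = 23, all satisfy the conclusion.
a = 24: 24 = 2 × 12; 25 = 5 × 5; 26 = 2 × 13; 27 = 3 × 9 — all composite.
Hence a = 24 is a counterexample.

a = 24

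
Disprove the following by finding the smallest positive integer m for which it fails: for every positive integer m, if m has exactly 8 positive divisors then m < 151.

m = 152

We need the least positive integer m for which m has exactly 8 positive divisors but the claim fails.
The first 20 eligible values, up to m = 138, all satisfy the conclusion.
m = 152: τ(152) = 8; 152 ≥ 151.
Hence m = 152 is a counterexample.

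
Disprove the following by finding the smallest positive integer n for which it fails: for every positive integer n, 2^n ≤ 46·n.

n = 9

We need the least positive integer n for which 2^n > 46·n.
n = 1: 2^n = 2 and 46·n = 46, so 2 ≤ 46.
n = 2: 2^n = 4 and 46·n = 92, so 4 ≤ 92.
n = 3: 2^n = 8 and 46·n = 138, so 8 ≤ 138.
n = 4: 2^n = 16 and 46·n = 184, so 16 ≤ 184.
n = 5: 2^n = 32 and 46·n = 230, so 32 ≤ 230.
n = 6: 2^n = 64 and 46·n = 276, so 64 ≤ 276.
n = 7: 2^n = 128 and 46·n = 322, so 128 ≤ 322.
n = 8: 2^n = 256 and 46·n = 368, so 256 ≤ 368.
n = 9: 2^n = 512 and 46·n = 414, so 512 > 414.
Thus n = 9 disproves the claim, and no smaller n works.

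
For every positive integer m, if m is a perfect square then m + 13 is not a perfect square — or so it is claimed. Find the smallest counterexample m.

A counterexample is any positive integer m such that m is a perfect square but m + 13 is a perfect square; we check each in order.
The first 5 eligible values, up to m = 25, all satisfy the conclusion.
m = 36: 36 = 6² and 36 + 13 = 49 = 7².
Hence m = 36 is a counterexample.

m = 36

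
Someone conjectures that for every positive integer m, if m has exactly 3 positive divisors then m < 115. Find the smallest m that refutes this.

m = 121

We need the least positive integer m for which m has exactly 3 positive divisors but the claim fails.
The first 4 eligible values, up to m = 49, all satisfy the conclusion.
m = 121: τ(121) = 3; 121 ≥ 115.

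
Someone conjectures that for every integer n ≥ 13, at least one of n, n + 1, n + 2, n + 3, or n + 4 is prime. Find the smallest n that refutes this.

We need the least integer n ≥ 13 for which n, n + 1, n + 2, n + 3, n + 4 are all composite.
The first 11 eligible values, up to n = 23, all satisfy the conclusion.
n = 24: 24 = 2 × 12; 25 = 5 × 5; 26 = 2 × 13; 27 = 3 × 9; 28 = 2 × 14 — all composite.

n = 24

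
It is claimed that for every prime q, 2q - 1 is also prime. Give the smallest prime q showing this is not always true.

We need the least prime q for which 2q - 1 is not prime.
q = 2: 2q - 1 = 3, prime.
q = 3: 2q - 1 = 5, prime.
q = 5: 2q - 1 = 9 = 3 × 3, not prime.
Thus q = 5 disproves the claim, and no smaller q works.

q = 5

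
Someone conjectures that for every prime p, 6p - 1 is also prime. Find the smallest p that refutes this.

We need the least prime p for which 6p - 1 is not prime.
p = 2: 6p - 1 = 11, prime.
p = 3: 6p - 1 = 17, prime.
p = 5: 6p - 1 = 29, prime.
p = 7: 6p - 1 = 41, prime.
p = 11: 6p - 1 = 65 = 5 × 13, not prime.
Thus p = 11 disproves the claim, and no smaller p works.

p = 11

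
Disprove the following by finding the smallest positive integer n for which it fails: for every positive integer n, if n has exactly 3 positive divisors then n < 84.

Check each positive integer n in order until n has exactly 3 positive divisors but the claim fails.
For n = 4, 9, 25, 49 the conclusion holds.
n = 121: τ(121) = 3; 121 ≥ 84.
So n = 121 is the smallest counterexample.

n = 121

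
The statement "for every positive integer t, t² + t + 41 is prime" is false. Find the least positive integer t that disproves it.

t = 40

Check each positive integer t in order until t² + t + 41 is not prime.
The first 39 eligible values, up to t = 39, all satisfy the conclusion.
t = 40: t² + t + 41 = 1681 = 41 × 41, composite.
Thus t = 40 disproves the claim, and no smaller t works.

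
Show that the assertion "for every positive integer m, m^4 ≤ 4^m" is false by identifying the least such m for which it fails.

A counterexample is any positive integer m such that m^4 > 4^m; we check each in order.
m = 1: m^4 = 1 and 4^m = 4, so 1 ≤ 4.
m = 2: m^4 = 16 and 4^m = 16, so 16 ≤ 16.
m = 3: m^4 = 81 and 4^m = 64, so 81 > 64.
So m = 3 is the smallest counterexample.

m = 3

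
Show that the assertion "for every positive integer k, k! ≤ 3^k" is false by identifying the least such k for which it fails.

k = 7

A counterexample is any positive integer k such that k! > 3^k; we check each in order.
k = 1: k! = 1 and 3^k = 3, so 1 ≤ 3.
k = 2: k! = 2 and 3^k = 9, so 2 ≤ 9.
k = 3: k! = 6 and 3^k = 27, so 6 ≤ 27.
k = 4: k! = 24 and 3^k = 81, so 24 ≤ 81.
k = 5: k! = 120 and 3^k = 243, so 120 ≤ 243.
k = 6: k! = 720 and 3^k = 729, so 720 ≤ 729.
k = 7: k! = 5040 and 3^k = 2187, so 5040 > 2187.
Hence k = 7 is a counterexample.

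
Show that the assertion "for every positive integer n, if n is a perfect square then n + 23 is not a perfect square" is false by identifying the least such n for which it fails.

Check each positive integer n in order until n is a perfect square but n + 23 is a perfect square.
For n = 1, 4, 9, 16, 25, 36, 49, 64, 81, 100 the conclusion holds.
n = 121: 121 = 11² and 121 + 23 = 144 = 12².
Thus n = 121 disproves the claim, and no smaller n works.

n = 121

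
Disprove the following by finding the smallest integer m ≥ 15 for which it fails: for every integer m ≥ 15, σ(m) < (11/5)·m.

The first 9 eligible values, up to m = 23, all satisfy the conclusion.
m = 24: σ(24) = 60; 60 ≥ 264/5.
Thus m = 24 disproves the claim, and no smaller m works.

m = 24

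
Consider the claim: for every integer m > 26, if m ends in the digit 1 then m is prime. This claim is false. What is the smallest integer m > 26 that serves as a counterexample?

Check each integer m > 26 in order until m ends in the digit 1 but m is not prime.
m = 31: 31 ends in 1 and is prime.
m = 41: 41 ends in 1 and is prime.
m = 51: 51 ends in 1; 51 = 3 × 17, composite.

m = 51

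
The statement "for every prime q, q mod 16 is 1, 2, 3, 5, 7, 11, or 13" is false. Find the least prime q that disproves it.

We need the least prime q for which the claim fails.
For q = 2, 3, 5, 7, 11, 13, 17, 19, 23, 29 the conclusion holds.
q = 31: 31 mod 16 = 15 — not in {1, 2, 3, 5, 7, 11, 13}.

q = 31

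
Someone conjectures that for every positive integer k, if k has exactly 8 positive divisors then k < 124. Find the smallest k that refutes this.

k = 128

For k = 24, 30, 40, 42, …, 105, 110, 114 the conclusion holds.
k = 128: τ(128) = 8; 128 ≥ 124.
So k = 128 is the smallest counterexample.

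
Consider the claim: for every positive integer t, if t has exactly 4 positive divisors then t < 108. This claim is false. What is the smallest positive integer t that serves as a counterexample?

Check each positive integer t in order until t has exactly 4 positive divisors but the claim fails.
For t = 6, 8, 10, 14, …, 94, 95, 106 the conclusion holds.
t = 111: τ(111) = 4; 111 ≥ 108.

t = 111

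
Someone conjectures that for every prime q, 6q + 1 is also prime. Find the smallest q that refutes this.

The first 7 eligible values, up to q = 17, all satisfy the conclusion.
q = 19: 6q + 1 = 115 = 5 × 23, not prime.
So q = 19 is the smallest counterexample.

q = 19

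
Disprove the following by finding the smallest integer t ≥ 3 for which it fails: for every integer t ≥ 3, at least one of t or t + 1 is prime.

t = 8

We need the least integer t ≥ 3 for which t, t + 1 are both composite.
For t = 3, 4, 5, 6, 7 the conclusion holds.
t = 8: 8 = 2 × 4; 9 = 3 × 3 — both composite.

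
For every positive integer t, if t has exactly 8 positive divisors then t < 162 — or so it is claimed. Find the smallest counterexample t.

We need the least positive integer t for which t has exactly 8 positive divisors but the claim fails.
The first 22 eligible values, up to t = 154, all satisfy the conclusion.
t = 165: τ(165) = 8; 165 ≥ 162.
Thus t = 165 disproves the claim, and no smaller t works.

t = 165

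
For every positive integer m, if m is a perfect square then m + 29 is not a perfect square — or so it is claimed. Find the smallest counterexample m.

Check each positive integer m in order until m is a perfect square but m + 29 is a perfect square.
For m = 1, 4, 9, 16, …, 121, 144, 169 the conclusion holds.
m = 196: 196 = 14² and 196 + 29 = 225 = 15².

m = 196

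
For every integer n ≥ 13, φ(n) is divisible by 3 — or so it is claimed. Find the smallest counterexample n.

We need the least integer n ≥ 13 for which φ(n) is not divisible by 3.
For n = 13, 14 the conclusion holds.
n = 15: φ(15) = 8; 8 mod 3 = 2.
So n = 15 is the smallest counterexample.

n = 15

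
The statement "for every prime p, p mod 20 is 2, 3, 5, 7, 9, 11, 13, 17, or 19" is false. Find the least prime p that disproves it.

We need the least prime p for which the claim fails.
The first 12 eligible values, up to p = 37, all satisfy the conclusion.
p = 41: 41 mod 20 = 1 — not in {2, 3, 5, 7, 9, 11, 13, 17, 19}.

p = 41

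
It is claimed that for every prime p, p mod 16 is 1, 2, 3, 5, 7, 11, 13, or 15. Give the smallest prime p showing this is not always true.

We need the least prime p for which the claim fails.
For p = 2, 3, 5, 7, …, 29, 31, 37 the conclusion holds.
p = 41: 41 mod 16 = 9 — not in {1, 2, 3, 5, 7, 11, 13, 15}.
Hence p = 41 is a counterexample.

p = 41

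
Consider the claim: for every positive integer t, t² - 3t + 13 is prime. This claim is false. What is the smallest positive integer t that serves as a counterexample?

A counterexample is any positive integer t such that t² - 3t + 13 is not prime; we check each in order.
For t = 1, 2, 3, 4, …, 9, 10, 11 the conclusion holds.
t = 12: t² - 3t + 13 = 121 = 11 × 11, composite.
Thus t = 12 disproves the claim, and no smaller t works.

t = 12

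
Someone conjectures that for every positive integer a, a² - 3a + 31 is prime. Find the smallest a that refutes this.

a = 4

A counterexample is any positive integer a such that a² - 3a + 31 is not prime; we check each in order.
For a = 1, 2, 3 the conclusion holds.
a = 4: a² - 3a + 31 = 35 = 5 × 7, composite.
So a = 4 is the smallest counterexample.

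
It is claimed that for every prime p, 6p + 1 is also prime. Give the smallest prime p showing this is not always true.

A counterexample is any prime p such that 6p + 1 is not prime; we check each in order.
For p = 2, 3, 5, 7, 11, 13, 17 the conclusion holds.
p = 19: 6p + 1 = 115 = 5 × 23, not prime.
Thus p = 19 disproves the claim, and no smaller p works.

p = 19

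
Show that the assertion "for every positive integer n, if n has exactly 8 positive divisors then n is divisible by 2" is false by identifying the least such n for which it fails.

The first 12 eligible values, up to n = 104, all satisfy the conclusion.
n = 105: τ(105) = 8; 105 mod 2 = 1.
So n = 105 is the smallest counterexample.

n = 105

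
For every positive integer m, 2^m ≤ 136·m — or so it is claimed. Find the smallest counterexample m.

We need the least positive integer m for which 2^m > 136·m.
For m = 1, 2, 3, 4, 5, 6, 7, 8, 9, 10 the conclusion holds.
m = 11: 2^m = 2048 and 136·m = 1496, so 2048 > 1496.

m = 11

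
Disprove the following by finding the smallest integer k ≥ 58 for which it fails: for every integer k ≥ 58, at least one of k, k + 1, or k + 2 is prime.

Check each integer k ≥ 58 in order until k, k + 1, k + 2 are all composite.
The first 4 eligible values, up to k = 61, all satisfy the conclusion.
k = 62: 62 = 2 × 31; 63 = 3 × 21; 64 = 2 × 32 — all composite.
So k = 62 is the smallest counterexample.

k = 62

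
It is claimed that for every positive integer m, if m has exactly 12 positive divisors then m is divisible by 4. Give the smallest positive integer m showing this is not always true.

m = 90

Check each positive integer m in order until m has exactly 12 positive divisors but m is not divisible by 4.
For m = 60, 72, 84 the conclusion holds.
m = 90: τ(90) = 12; 90 mod 4 = 2.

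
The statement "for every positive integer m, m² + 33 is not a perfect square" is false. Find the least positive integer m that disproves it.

Check each positive integer m in order until m² + 33 is a perfect square.
m = 1: 1² + 33 = 34, not a perfect square.
m = 2: 2² + 33 = 37, not a perfect square.
m = 3: 3² + 33 = 42, not a perfect square.
m = 4: 4² + 33 = 49 = 7², a perfect square.

m = 4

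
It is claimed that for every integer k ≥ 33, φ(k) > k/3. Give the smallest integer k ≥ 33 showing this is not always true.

A counterexample is any integer k ≥ 33 such that the claim fails; we check each in order.
k = 33: φ(33) = 20 and 33/3 = 11, so φ(33) > 33/3.
k = 34: φ(34) = 16 and 34/3 = 34/3, so φ(34) > 34/3.
k = 35: φ(35) = 24 and 35/3 = 35/3, so φ(35) > 35/3.
k = 36: φ(36) = 12 and 36/3 = 12, so φ(36) ≤ 36/3.

k = 36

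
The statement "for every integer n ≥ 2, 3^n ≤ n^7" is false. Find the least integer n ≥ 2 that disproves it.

A counterexample is any integer n ≥ 2 such that 3^n > n^7; we check each in order.
For n = 2, 3, 4, 5, …, 16, 17, 18 the conclusion holds.
n = 19: 3^n = 1162261467 and n^7 = 893871739, so 1162261467 > 893871739.
So n = 19 is the smallest counterexample.

n = 19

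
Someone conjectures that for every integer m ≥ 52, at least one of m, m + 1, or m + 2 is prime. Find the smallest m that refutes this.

Check each integer m ≥ 52 in order until m, m + 1, m + 2 are all composite.
For m = 52, 53 the conclusion holds.
m = 54: 54 = 2 × 27; 55 = 5 × 11; 56 = 2 × 28 — all composite.

m = 54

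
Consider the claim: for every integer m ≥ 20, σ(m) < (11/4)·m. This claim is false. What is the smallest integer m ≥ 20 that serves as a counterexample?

We need the least integer m ≥ 20 for which the claim fails.
For m = 20, 21, 22, 23, …, 57, 58, 59 the conclusion holds.
m = 60: σ(60) = 168; 168 ≥ 165.
Thus m = 60 disproves the claim, and no smaller m works.

m = 60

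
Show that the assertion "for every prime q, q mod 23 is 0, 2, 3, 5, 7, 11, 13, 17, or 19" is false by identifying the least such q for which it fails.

The first 9 eligible values, up to q = 23, all satisfy the conclusion.
q = 29: 29 mod 23 = 6 — not in {0, 2, 3, 5, 7, 11, 13, 17, 19}.

q = 29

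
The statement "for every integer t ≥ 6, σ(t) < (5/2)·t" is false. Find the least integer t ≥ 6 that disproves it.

Check each integer t ≥ 6 in order until the claim fails.
For t = 6, 7, 8, 9, …, 21, 22, 23 the conclusion holds.
t = 24: σ(24) = 60; 60 ≥ 60.

t = 24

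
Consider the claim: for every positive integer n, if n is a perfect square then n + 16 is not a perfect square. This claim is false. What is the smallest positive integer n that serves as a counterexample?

n = 9

For n = 1, 4 the conclusion holds.
n = 9: 9 = 3² and 9 + 16 = 25 = 5².
Thus n = 9 disproves the claim, and no smaller n works.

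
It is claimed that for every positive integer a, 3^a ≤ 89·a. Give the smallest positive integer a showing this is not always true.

a = 6

Check each positive integer a in order until 3^a > 89·a.
For a = 1, 2, 3, 4, 5 the conclusion holds.
a = 6: 3^a = 729 and 89·a = 534, so 729 > 534.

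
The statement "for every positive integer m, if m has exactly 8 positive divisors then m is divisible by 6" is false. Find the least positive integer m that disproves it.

m = 40

We need the least positive integer m for which m has exactly 8 positive divisors but m is not divisible by 6.
m = 24: τ(24) = 8; 24 mod 6 = 0.
m = 30: τ(30) = 8; 30 mod 6 = 0.
m = 40: τ(40) = 8; 40 mod 6 = 4.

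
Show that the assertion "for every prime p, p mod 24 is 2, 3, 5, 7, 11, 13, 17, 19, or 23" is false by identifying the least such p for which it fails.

p = 73

We need the least prime p for which the claim fails.
For p = 2, 3, 5, 7, …, 61, 67, 71 the conclusion holds.
p = 73: 73 mod 24 = 1 — not in {2, 3, 5, 7, 11, 13, 17, 19, 23}.
Hence p = 73 is a counterexample.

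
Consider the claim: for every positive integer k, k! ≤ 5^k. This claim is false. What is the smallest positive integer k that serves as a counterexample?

We need the least positive integer k for which k! > 5^k.
The first 11 eligible values, up to k = 11, all satisfy the conclusion.
k = 12: k! = 479001600 and 5^k = 244140625, so 479001600 > 244140625.

k = 12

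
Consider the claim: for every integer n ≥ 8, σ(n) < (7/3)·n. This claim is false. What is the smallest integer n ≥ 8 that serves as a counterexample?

We need the least integer n ≥ 8 for which the claim fails.
For n = 8, 9, 10, 11 the conclusion holds.
n = 12: σ(12) = 28; 28 ≥ 28.

n = 12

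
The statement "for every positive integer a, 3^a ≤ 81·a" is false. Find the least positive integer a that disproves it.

We need the least positive integer a for which 3^a > 81·a.
a = 1: 3^a = 3 and 81·a = 81, so 3 ≤ 81.
a = 2: 3^a = 9 and 81·a = 162, so 9 ≤ 162.
a = 3: 3^a = 27 and 81·a = 243, so 27 ≤ 243.
a = 4: 3^a = 81 and 81·a = 324, so 81 ≤ 324.
a = 5: 3^a = 243 and 81·a = 405, so 243 ≤ 405.
a = 6: 3^a = 729 and 81·a = 486, so 729 > 486.
Thus a = 6 disproves the claim, and no smaller a works.

a = 6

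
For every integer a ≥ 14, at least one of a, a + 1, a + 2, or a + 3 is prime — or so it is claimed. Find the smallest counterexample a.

a = 24

A counterexample is any integer a ≥ 14 such that a, a + 1, a + 2, a + 3 are all composite; we check each in order.
For a = 14, 15, 16, 17, 18, 19, 20, 21, 22, 23 the conclusion holds.
a = 24: 24 = 2 × 12; 25 = 5 × 5; 26 = 2 × 13; 27 = 3 × 9 — all composite.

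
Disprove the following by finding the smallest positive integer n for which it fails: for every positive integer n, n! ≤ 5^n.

For n = 1, 2, 3, 4, …, 9, 10, 11 the conclusion holds.
n = 12: n! = 479001600 and 5^n = 244140625, so 479001600 > 244140625.
So n = 12 is the smallest counterexample.

n = 12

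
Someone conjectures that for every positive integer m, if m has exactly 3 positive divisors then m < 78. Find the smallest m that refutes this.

m = 121

We need the least positive integer m for which m has exactly 3 positive divisors but the claim fails.
The first 4 eligible values, up to m = 49, all satisfy the conclusion.
m = 121: τ(121) = 3; 121 ≥ 78.
Thus m = 121 disproves the claim, and no smaller m works.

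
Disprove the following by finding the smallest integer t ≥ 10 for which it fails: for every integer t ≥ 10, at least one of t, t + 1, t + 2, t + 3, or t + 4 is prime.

A counterexample is any integer t ≥ 10 such that t, t + 1, t + 2, t + 3, t + 4 are all composite; we check each in order.
For t = 10, 11, 12, 13, …, 21, 22, 23 the conclusion holds.
t = 24: 24 = 2 × 12; 25 = 5 × 5; 26 = 2 × 13; 27 = 3 × 9; 28 = 2 × 14 — all composite.

t = 24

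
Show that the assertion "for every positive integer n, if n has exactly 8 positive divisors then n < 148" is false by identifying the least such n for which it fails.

n = 152

A counterexample is any positive integer n such that n has exactly 8 positive divisors but the claim fails; we check each in order.
For n = 24, 30, 40, 42, …, 135, 136, 138 the conclusion holds.
n = 152: τ(152) = 8; 152 ≥ 148.
So n = 152 is the smallest counterexample.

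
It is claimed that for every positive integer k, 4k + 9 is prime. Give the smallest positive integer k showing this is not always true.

k = 3

For k = 1, 2 the conclusion holds.
k = 3: 4k + 9 = 21 = 3 × 7, composite.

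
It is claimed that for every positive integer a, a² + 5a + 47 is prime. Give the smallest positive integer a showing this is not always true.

a = 38

For a = 1, 2, 3, 4, …, 35, 36, 37 the conclusion holds.
a = 38: a² + 5a + 47 = 1681 = 41 × 41, composite.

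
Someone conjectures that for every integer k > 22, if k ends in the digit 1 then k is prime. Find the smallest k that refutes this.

k = 51

Check each integer k > 22 in order until k ends in the digit 1 but k is not prime.
k = 31: 31 ends in 1 and is prime.
k = 41: 41 ends in 1 and is prime.
k = 51: 51 ends in 1; 51 = 3 × 17, composite.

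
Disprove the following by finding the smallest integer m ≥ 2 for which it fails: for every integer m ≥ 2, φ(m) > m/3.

m = 6

We need the least integer m ≥ 2 for which the claim fails.
The first 4 eligible values, up to m = 5, all satisfy the conclusion.
m = 6: φ(6) = 2 and 6/3 = 2, so φ(6) ≤ 6/3.
Hence m = 6 is a counterexample.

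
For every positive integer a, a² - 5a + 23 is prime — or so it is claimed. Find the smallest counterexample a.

For a = 1, 2, 3, 4, …, 16, 17, 18 the conclusion holds.
a = 19: a² - 5a + 23 = 289 = 17 × 17, composite.
Thus a = 19 disproves the claim, and no smaller a works.

a = 19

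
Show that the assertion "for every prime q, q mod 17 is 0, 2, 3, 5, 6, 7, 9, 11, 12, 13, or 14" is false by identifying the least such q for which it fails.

q = 59

For q = 2, 3, 5, 7, …, 43, 47, 53 the conclusion holds.
q = 59: 59 mod 17 = 8 — not in {0, 2, 3, 5, 6, 7, 9, 11, 12, 13, 14}.
So q = 59 is the smallest counterexample.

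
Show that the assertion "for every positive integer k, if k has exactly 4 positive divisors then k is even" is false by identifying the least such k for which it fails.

The first 4 eligible values, up to k = 14, all satisfy the conclusion.
k = 15: divisors of 15: 1, 3, 5, 15; 15 is odd.
So k = 15 is the smallest counterexample.

k = 15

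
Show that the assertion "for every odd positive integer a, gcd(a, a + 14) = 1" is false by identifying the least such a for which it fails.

a = 7

We need the least odd positive integer a for which gcd(a, a + 14) > 1.
For a = 1, 3, 5 the conclusion holds.
a = 7: gcd(7, 21) = 7.
So a = 7 is the smallest counterexample.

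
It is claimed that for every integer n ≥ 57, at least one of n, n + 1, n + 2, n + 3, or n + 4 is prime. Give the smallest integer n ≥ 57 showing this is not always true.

n = 62

The first 5 eligible values, up to n = 61, all satisfy the conclusion.
n = 62: 62 = 2 × 31; 63 = 3 × 21; 64 = 2 × 32; 65 = 5 × 13; 66 = 2 × 33 — all composite.
Thus n = 62 disproves the claim, and no smaller n works.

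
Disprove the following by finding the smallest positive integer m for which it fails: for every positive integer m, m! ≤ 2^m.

A counterexample is any positive integer m such that m! > 2^m; we check each in order.
m = 1: m! = 1 and 2^m = 2, so 1 ≤ 2.
m = 2: m! = 2 and 2^m = 4, so 2 ≤ 4.
m = 3: m! = 6 and 2^m = 8, so 6 ≤ 8.
m = 4: m! = 24 and 2^m = 16, so 24 > 16.

m = 4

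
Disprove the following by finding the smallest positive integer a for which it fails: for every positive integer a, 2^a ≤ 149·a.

a = 11

Check each positive integer a in order until 2^a > 149·a.
The first 10 eligible values, up to a = 10, all satisfy the conclusion.
a = 11: 2^a = 2048 and 149·a = 1639, so 2048 > 1639.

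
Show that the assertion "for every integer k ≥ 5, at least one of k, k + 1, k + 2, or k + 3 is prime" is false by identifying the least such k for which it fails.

A counterexample is any integer k ≥ 5 such that k, k + 1, k + 2, k + 3 are all composite; we check each in order.
For k = 5, 6, 7, 8, …, 21, 22, 23 the conclusion holds.
k = 24: 24 = 2 × 12; 25 = 5 × 5; 26 = 2 × 13; 27 = 3 × 9 — all composite.

k = 24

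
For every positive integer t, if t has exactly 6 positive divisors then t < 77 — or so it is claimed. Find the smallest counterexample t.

t = 92

Check each positive integer t in order until t has exactly 6 positive divisors but the claim fails.
For t = 12, 18, 20, 28, …, 68, 75, 76 the conclusion holds.
t = 92: τ(92) = 6; 92 ≥ 77.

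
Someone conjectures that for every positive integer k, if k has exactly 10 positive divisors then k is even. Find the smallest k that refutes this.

We need the least positive integer k for which k has exactly 10 positive divisors but k is odd.
The first 9 eligible values, up to k = 368, all satisfy the conclusion.
k = 405: divisors of 405: 10 divisors; 405 is odd.

k = 405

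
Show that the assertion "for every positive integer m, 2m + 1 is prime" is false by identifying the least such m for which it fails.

m = 4

Check each positive integer m in order until 2m + 1 is not prime.
For m = 1, 2, 3 the conclusion holds.
m = 4: 2m + 1 = 9 = 3 × 3, composite.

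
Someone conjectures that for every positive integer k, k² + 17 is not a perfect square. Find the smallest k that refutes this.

k = 8

Check each positive integer k in order until k² + 17 is a perfect square.
For k = 1, 2, 3, 4, 5, 6, 7 the conclusion holds.
k = 8: 8² + 17 = 81 = 9², a perfect square.
Hence k = 8 is a counterexample.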